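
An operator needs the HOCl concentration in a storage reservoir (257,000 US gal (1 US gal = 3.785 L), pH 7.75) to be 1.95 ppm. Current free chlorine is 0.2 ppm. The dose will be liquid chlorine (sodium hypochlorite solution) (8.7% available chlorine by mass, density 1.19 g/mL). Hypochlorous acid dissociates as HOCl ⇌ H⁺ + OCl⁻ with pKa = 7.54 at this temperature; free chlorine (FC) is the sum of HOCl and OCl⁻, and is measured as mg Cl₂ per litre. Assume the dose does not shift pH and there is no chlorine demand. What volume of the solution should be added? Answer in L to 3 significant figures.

Volume: 257,000 US gal × 3.785 L/gal = 972,745 L.
[OCl⁻]/[HOCl] = 10^(pH − pKa) = 10^(7.75 − 7.54) = 1.622; fraction as HOCl = 1/(1 + 1.622) = 0.3814.
Free chlorine required for 1.95 ppm HOCl: 1.95 / 0.3814 = 5.113 ppm.
FC to add: 5.113 − 0.2 = 4.913 mg/L as Cl₂.
Cl₂ equivalent: 4.913 mg/L × 972,745 L = 4779 g.
Product at 8.7% available Cl: 4779 / 0.087 = 54,930 g.
Volume: 54,930 g ÷ 1.19 g/mL = 46,160 mL.

46.2 L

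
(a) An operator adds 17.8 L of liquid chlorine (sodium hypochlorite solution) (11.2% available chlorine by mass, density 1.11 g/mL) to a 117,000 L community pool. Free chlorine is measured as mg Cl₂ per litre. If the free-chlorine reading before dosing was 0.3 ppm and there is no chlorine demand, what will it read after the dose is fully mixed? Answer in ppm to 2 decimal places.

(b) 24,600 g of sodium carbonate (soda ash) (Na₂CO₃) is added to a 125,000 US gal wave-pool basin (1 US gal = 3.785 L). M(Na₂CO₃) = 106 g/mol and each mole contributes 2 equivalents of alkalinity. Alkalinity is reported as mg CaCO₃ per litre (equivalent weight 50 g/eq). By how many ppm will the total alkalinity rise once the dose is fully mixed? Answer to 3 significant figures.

(a) Mass of solution: 17.8 L × 1000 mL/L × 1.11 g/mL = 19,760 g.
(a) Available chlorine delivered: 19,760 g × 0.112 = 2213 g as Cl₂.
(a) Concentration rise: 2213 g / 117,000 L = 18.91 mg/L = 18.91 ppm.
(a) Final FC: 0.3 + 18.91 = 19.21 ppm.

(b) Volume: 125,000 US gal × 3.785 L/gal = 473,125 L.
(b) Moles of Na₂CO₃: 24,600 g ÷ 106 g/mol = 232.1 mol → 464.2 eq of alkalinity.
(b) As CaCO₃: 464.2 eq × 50 g/eq = 23,210 g.
(b) Rise: 23,210 g / 473,125 L × 1000 = 49.05 mg/L.

(a) 19.21 ppm; (b) 49.1 ppm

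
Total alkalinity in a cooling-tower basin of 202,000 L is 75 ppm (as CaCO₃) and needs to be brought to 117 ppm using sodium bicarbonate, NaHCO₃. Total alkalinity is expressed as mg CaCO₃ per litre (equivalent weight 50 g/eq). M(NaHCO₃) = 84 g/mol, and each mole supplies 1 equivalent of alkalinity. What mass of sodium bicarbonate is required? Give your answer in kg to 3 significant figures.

14.3 kg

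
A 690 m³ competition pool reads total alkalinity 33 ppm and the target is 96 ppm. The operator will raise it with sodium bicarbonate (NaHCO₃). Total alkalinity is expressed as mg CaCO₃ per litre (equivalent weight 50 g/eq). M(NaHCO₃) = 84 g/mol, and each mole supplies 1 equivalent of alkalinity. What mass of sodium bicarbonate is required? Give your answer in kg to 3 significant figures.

73.0 kg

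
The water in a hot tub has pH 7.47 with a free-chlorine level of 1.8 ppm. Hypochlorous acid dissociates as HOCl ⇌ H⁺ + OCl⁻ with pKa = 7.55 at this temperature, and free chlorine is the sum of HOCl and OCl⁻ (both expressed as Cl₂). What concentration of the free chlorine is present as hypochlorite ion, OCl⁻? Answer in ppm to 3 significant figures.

0.817 ppm

[OCl⁻]/[HOCl] = 10^(pH − pKa) = 10^(7.47 − 7.55) = 10^-0.08 = 0.8318.
Fraction as HOCl = 1 / (1 + 0.8318) = 0.5459.
OCl⁻ = (1 − 0.5459) × 1.8 ppm = 0.8173 ppm.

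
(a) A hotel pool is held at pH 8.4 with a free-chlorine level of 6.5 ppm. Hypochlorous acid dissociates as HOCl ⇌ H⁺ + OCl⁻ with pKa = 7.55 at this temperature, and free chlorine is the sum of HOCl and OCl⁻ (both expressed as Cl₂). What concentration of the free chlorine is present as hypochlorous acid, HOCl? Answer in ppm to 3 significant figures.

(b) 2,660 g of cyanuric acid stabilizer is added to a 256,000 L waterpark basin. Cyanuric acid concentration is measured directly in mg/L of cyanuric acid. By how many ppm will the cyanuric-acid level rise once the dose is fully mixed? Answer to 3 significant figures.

(a) 0.805 ppm; (b) 10.4 ppm

(a) [OCl⁻]/[HOCl] = 10^(pH − pKa) = 10^(8.4 − 7.55) = 10^0.85 = 7.079.
(a) Fraction as HOCl = 1 / (1 + 7.079) = 0.1238.
(a) HOCl = 0.1238 × 6.5 ppm = 0.8045 ppm.

(b) Rise: 2,660 g / 256,000 L × 1000 = 10.39 mg/L.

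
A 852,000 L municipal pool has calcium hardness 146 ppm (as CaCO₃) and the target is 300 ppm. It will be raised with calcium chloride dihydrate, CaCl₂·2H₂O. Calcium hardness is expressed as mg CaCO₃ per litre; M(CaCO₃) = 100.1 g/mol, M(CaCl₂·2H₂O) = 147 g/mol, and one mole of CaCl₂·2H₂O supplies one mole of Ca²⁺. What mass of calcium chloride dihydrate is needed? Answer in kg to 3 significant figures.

193 kg

Hardness to add: (300 − 146) = 154 mg/L as CaCO₃ × 852,000 L = 131,200 g as CaCO₃.
Moles of Ca²⁺ (1 mol Ca²⁺ ≡ 1 mol CaCO₃): 131,200 / 100.1 g/mol = 1311 mol.
Mass of CaCl₂·2H₂O: 1311 × 147 = 192,700 g.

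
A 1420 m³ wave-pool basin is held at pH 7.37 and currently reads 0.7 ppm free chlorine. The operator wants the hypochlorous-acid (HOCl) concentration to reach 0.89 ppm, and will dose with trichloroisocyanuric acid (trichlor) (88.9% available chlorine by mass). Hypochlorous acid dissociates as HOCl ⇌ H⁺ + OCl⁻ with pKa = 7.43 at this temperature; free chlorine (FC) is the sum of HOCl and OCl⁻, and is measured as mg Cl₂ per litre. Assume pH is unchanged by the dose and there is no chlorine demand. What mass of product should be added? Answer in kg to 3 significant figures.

Volume: 1420 m³ = 1,420,000 L.
[OCl⁻]/[HOCl] = 10^(pH − pKa) = 10^(7.37 − 7.43) = 0.871; fraction as HOCl = 1/(1 + 0.871) = 0.5345.
Free chlorine required for 0.89 ppm HOCl: 0.89 / 0.5345 = 1.665 ppm.
FC to add: 1.665 − 0.7 = 0.9652 mg/L as Cl₂.
Cl₂ equivalent: 0.9652 mg/L × 1,420,000 L = 1371 g.
Product at 88.9% available Cl: 1371 / 0.889 = 1542 g.

1.54 kg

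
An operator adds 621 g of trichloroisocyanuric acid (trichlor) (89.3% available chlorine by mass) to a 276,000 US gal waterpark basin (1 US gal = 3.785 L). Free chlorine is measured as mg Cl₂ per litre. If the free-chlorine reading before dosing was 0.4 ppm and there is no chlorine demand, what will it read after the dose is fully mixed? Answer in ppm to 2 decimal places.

Volume: 276,000 US gal × 3.785 L/gal = 1,044,660 L.
Available chlorine delivered: 621 g × 0.893 = 554.6 g as Cl₂.
Concentration rise: 554.6 g / 1,044,660 L = 0.5308 mg/L = 0.53 ppm.
Final FC: 0.4 + 0.53 = 0.93 ppm.

0.93 ppm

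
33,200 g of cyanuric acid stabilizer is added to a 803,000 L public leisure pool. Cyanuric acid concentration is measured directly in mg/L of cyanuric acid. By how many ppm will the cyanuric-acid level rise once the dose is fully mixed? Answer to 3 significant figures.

41.3 ppm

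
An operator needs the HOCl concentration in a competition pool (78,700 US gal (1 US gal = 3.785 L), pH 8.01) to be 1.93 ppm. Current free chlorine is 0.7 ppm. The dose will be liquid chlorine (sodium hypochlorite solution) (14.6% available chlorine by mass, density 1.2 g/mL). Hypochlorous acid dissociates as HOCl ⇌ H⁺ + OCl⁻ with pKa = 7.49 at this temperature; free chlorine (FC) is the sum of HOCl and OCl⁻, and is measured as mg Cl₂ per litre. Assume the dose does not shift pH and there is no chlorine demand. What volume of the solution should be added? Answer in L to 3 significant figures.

13.0 L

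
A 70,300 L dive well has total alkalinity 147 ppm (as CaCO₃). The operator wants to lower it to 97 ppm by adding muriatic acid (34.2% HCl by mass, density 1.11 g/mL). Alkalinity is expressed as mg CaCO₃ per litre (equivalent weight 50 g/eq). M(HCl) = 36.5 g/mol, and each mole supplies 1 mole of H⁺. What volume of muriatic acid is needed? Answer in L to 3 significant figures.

Alkalinity to neutralize: (147 − 97) = 50 mg/L as CaCO₃ × 70,300 L = 3515 g as CaCO₃.
Equivalents of H⁺ required: 3515 ÷ 50 g/eq = 70.3 eq = 70.3 mol HCl.
Mass of HCl: 70.3 × 36.5 = 2566 g.
Mass of 34.2% solution: 2566 / 0.342 = 7503 g.
Volume: 7503 g ÷ 1.11 g/mL = 6759 mL.

6.76 L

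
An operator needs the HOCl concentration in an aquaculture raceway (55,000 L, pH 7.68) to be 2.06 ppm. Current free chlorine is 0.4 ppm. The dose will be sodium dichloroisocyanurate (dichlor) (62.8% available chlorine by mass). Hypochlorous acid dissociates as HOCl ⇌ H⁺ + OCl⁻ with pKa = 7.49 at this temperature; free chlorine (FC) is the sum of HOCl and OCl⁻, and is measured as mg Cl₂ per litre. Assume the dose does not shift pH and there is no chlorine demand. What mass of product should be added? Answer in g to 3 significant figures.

425 g

[OCl⁻]/[HOCl] = 10^(pH − pKa) = 10^(7.68 − 7.49) = 1.549; fraction as HOCl = 1/(1 + 1.549) = 0.3923.
Free chlorine required for 2.06 ppm HOCl: 2.06 / 0.3923 = 5.251 ppm.
FC to add: 5.251 − 0.4 = 4.851 mg/L as Cl₂.
Cl₂ equivalent: 4.851 mg/L × 55,000 L = 266.8 g.
Product at 62.8% available Cl: 266.8 / 0.628 = 424.8 g.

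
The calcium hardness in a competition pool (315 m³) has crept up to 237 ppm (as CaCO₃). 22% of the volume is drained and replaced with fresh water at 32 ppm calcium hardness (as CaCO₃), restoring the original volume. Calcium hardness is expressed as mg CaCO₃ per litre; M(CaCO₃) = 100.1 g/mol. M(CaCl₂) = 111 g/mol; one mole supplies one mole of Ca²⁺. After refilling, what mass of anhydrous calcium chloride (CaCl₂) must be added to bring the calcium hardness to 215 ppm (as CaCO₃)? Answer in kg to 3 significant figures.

8.07 kg

Volume: 315 m³ = 315,000 L.
After draining 22% and refilling: 237 × 0.78 + 32 × 0.22 = 191.9 ppm.
Deficit to target: 215 − 191.9 = 23.1 mg/L.
As CaCO₃: 23.1 mg/L × 315,000 L = 7276 g; ÷ 100.1 = 72.69 mol Ca²⁺.
Mass: 72.69 × 111 = 8069 g.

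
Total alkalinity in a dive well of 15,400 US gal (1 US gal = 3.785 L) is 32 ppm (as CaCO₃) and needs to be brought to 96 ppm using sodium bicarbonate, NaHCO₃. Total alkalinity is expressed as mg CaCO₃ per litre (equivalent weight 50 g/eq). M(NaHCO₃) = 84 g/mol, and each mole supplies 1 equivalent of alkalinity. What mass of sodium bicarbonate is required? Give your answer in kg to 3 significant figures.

Volume: 15,400 US gal × 3.785 L/gal = 58,289 L.
Alkalinity to add: (96 − 32) = 64 mg/L as CaCO₃ × 58,289 L = 3730 g as CaCO₃.
Equivalents: 3730 g ÷ 50 g/eq = 74.61 eq.
NaHCO₃ supplies 1 eq per mole → 74.61 mol.
Mass: 74.61 mol × 84 g/mol = 6267 g.

6.27 kg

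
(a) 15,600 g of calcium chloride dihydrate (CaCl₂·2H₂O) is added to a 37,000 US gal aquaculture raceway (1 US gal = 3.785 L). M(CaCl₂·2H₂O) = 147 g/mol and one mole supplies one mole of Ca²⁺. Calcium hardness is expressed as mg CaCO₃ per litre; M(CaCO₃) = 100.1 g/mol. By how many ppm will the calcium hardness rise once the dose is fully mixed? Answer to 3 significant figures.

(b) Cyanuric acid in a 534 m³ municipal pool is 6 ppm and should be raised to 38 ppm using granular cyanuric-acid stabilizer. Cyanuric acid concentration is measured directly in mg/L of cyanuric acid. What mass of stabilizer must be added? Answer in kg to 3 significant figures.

(a) Volume: 37,000 US gal × 3.785 L/gal = 140,045 L.
(a) Moles of Ca²⁺: 15,600 g ÷ 147 g/mol = 106.1 mol.
(a) As CaCO₃: 106.1 mol × 100.1 g/mol = 10,620 g.
(a) Rise: 10,620 g / 140,045 L × 1000 = 75.85 mg/L.

(b) Volume: 534 m³ = 534,000 L.
(b) CYA to add: (38 − 6) = 32 mg/L × 534,000 L = 17,090 g cyanuric acid.

(a) 75.9 ppm; (b) 17.1 kg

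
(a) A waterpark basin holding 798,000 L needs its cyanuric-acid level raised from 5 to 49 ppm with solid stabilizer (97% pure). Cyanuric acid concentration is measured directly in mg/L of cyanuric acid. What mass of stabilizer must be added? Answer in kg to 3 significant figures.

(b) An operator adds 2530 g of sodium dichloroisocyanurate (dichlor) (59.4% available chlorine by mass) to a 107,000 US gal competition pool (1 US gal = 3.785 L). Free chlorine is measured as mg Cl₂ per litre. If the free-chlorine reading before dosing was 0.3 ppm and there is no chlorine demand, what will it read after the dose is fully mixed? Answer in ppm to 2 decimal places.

(a) 36.2 kg; (b) 4.01 ppm

(a) CYA to add: (49 − 5) = 44 mg/L × 798,000 L = 35,110 g cyanuric acid.
(a) At 97% purity: 35,110 / 0.97 = 36,200 g product.

(b) Volume: 107,000 US gal × 3.785 L/gal = 404,995 L.
(b) Available chlorine delivered: 2530 g × 0.594 = 1503 g as Cl₂.
(b) Concentration rise: 1503 g / 404,995 L = 3.711 mg/L = 3.71 ppm.
(b) Final FC: 0.3 + 3.71 = 4.01 ppm.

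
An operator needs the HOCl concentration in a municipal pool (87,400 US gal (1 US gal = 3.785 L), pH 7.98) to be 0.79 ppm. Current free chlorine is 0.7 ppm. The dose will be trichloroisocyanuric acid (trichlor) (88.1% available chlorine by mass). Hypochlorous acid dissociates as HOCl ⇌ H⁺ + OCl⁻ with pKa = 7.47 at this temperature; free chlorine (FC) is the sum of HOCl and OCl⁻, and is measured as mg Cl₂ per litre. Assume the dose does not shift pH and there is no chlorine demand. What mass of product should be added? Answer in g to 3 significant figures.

Volume: 87,400 US gal × 3.785 L/gal = 330,809 L.
[OCl⁻]/[HOCl] = 10^(pH − pKa) = 10^(7.98 − 7.47) = 3.236; fraction as HOCl = 1/(1 + 3.236) = 0.2361.
Free chlorine required for 0.79 ppm HOCl: 0.79 / 0.2361 = 3.346 ppm.
FC to add: 3.346 − 0.7 = 2.646 mg/L as Cl₂.
Cl₂ equivalent: 2.646 mg/L × 330,809 L = 875.4 g.
Product at 88.1% available Cl: 875.4 / 0.881 = 993.7 g.

994 g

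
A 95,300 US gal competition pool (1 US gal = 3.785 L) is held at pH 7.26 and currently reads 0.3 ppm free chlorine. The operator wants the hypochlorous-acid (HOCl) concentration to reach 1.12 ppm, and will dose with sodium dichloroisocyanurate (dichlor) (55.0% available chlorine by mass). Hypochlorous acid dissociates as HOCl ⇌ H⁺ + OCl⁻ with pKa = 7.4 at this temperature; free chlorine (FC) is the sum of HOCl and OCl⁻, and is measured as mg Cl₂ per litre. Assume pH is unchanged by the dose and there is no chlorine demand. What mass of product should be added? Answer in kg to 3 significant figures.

Volume: 95,300 US gal × 3.785 L/gal = 360,710 L.
[OCl⁻]/[HOCl] = 10^(pH − pKa) = 10^(7.26 − 7.4) = 0.7244; fraction as HOCl = 1/(1 + 0.7244) = 0.5799.
Free chlorine required for 1.12 ppm HOCl: 1.12 / 0.5799 = 1.931 ppm.
FC to add: 1.931 − 0.3 = 1.631 mg/L as Cl₂.
Cl₂ equivalent: 1.631 mg/L × 360,710 L = 588.5 g.
Product at 55.0% available Cl: 588.5 / 0.55 = 1070 g.

1.07 kg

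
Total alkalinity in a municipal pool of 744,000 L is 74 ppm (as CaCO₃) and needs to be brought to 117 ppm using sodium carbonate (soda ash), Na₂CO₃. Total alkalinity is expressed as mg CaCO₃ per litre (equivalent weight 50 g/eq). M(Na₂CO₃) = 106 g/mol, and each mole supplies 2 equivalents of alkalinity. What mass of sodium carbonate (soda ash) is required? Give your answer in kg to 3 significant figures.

Alkalinity to add: (117 − 74) = 43 mg/L as CaCO₃ × 744,000 L = 31,990 g as CaCO₃.
Equivalents: 31,990 g ÷ 50 g/eq = 639.8 eq.
Each mole of Na₂CO₃ supplies 2 eq, so 639.8 / 2 = 319.9 mol.
Mass: 319.9 mol × 106 g/mol = 33,910 g.

33.9 kg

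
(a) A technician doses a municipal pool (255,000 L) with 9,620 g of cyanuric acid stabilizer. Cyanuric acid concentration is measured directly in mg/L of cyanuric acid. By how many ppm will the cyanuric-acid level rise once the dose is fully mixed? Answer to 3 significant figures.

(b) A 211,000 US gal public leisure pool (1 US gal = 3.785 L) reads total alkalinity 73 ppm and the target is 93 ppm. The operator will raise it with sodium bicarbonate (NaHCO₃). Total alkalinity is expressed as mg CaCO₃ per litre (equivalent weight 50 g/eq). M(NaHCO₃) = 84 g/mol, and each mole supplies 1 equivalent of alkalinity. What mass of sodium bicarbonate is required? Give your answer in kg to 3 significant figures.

(a) 37.7 ppm; (b) 26.8 kg

(a) Rise: 9,620 g / 255,000 L × 1000 = 37.73 mg/L.

(b) Volume: 211,000 US gal × 3.785 L/gal = 798,635 L.
(b) Alkalinity to add: (93 − 73) = 20 mg/L as CaCO₃ × 798,635 L = 15,970 g as CaCO₃.
(b) Equivalents: 15,970 g ÷ 50 g/eq = 319.5 eq.
(b) NaHCO₃ supplies 1 eq per mole → 319.5 mol.
(b) Mass: 319.5 mol × 84 g/mol = 26,830 g.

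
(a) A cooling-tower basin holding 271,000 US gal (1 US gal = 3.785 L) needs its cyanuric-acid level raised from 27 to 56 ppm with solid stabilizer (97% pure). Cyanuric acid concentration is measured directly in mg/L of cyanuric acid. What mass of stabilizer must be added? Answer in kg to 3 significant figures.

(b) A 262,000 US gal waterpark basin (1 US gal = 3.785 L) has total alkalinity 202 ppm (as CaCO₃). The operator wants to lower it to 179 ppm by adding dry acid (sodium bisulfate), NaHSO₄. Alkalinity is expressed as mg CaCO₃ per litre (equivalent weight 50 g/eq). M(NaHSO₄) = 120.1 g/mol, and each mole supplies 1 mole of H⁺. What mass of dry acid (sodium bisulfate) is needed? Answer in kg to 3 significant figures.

(a) 30.7 kg; (b) 54.8 kg

(a) Volume: 271,000 US gal × 3.785 L/gal = 1,025,735 L.
(a) CYA to add: (56 − 27) = 29 mg/L × 1,025,735 L = 29,750 g cyanuric acid.
(a) At 97% purity: 29,750 / 0.97 = 30,670 g product.

(b) Volume: 262,000 US gal × 3.785 L/gal = 991,670 L.
(b) Alkalinity to neutralize: (202 − 179) = 23 mg/L as CaCO₃ × 991,670 L = 22,810 g as CaCO₃.
(b) Equivalents of H⁺ required: 22,810 ÷ 50 g/eq = 456.2 eq = 456.2 mol NaHSO₄.
(b) Mass of NaHSO₄: 456.2 × 120.1 = 54,790 g.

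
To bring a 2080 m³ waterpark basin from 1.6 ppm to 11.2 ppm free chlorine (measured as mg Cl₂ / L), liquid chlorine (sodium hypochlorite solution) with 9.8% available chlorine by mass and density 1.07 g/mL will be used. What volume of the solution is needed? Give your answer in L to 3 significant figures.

190 L

Volume: 2080 m³ = 2,080,000 L.
Chlorine deficit: 11.2 − 1.6 = 9.6 ppm = 9.6 mg/L as Cl₂.
Cl₂ equivalent needed: 9.6 mg/L × 2,080,000 L = 19,970,000 mg = 19,970 g.
Product at 9.8% available chlorine: 19,970 / 0.098 = 203,800 g.
Volume at density 1.07 g/mL: 203,800 g ÷ 1.07 g/mL = 190,400 mL.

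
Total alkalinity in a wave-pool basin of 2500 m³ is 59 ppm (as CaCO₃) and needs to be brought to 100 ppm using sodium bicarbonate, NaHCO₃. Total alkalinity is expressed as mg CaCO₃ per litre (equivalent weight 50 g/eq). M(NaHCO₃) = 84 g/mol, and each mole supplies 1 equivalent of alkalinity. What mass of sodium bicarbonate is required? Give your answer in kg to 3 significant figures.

172 kg

Volume: 2500 m³ = 2,500,000 L.
Alkalinity to add: (100 − 59) = 41 mg/L as CaCO₃ × 2,500,000 L = 102,500 g as CaCO₃.
Equivalents: 102,500 g ÷ 50 g/eq = 2050 eq.
NaHCO₃ supplies 1 eq per mole → 2050 mol.
Mass: 2050 mol × 84 g/mol = 172,200 g.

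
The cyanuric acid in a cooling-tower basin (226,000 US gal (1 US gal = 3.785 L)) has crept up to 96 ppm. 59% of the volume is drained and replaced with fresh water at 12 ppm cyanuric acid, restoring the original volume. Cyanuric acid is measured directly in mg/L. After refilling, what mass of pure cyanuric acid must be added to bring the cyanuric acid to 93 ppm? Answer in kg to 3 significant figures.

Volume: 226,000 US gal × 3.785 L/gal = 855,410 L.
After draining 59% and refilling: 96 × 0.41 + 12 × 0.59 = 46.44 ppm.
Deficit to target: 93 − 46.44 = 46.56 mg/L.
Mass: 46.56 mg/L × 855,410 L = 39,830 g cyanuric acid.

39.8 kg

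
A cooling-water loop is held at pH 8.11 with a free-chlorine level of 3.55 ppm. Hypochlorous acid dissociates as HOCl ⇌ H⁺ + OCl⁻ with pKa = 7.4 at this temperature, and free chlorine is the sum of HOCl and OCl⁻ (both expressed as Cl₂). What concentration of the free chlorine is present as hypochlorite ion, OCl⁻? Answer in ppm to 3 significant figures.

2.97 ppm

[OCl⁻]/[HOCl] = 10^(pH − pKa) = 10^(8.11 − 7.4) = 10^0.71 = 5.129.
Fraction as HOCl = 1 / (1 + 5.129) = 0.1632.
OCl⁻ = (1 − 0.1632) × 3.55 ppm = 2.971 ppm.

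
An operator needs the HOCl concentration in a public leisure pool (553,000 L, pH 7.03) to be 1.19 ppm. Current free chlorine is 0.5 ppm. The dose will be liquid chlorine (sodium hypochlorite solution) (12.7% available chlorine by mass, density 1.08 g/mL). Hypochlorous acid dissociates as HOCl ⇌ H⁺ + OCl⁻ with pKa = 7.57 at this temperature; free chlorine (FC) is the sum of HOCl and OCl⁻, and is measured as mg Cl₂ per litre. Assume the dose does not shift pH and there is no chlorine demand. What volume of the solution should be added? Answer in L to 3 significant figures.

[OCl⁻]/[HOCl] = 10^(pH − pKa) = 10^(7.03 − 7.57) = 0.2884; fraction as HOCl = 1/(1 + 0.2884) = 0.7762.
Free chlorine required for 1.19 ppm HOCl: 1.19 / 0.7762 = 1.533 ppm.
FC to add: 1.533 − 0.5 = 1.033 mg/L as Cl₂.
Cl₂ equivalent: 1.033 mg/L × 553,000 L = 571.4 g.
Product at 12.7% available Cl: 571.4 / 0.127 = 4499 g.
Volume: 4499 g ÷ 1.08 g/mL = 4166 mL.

4.17 L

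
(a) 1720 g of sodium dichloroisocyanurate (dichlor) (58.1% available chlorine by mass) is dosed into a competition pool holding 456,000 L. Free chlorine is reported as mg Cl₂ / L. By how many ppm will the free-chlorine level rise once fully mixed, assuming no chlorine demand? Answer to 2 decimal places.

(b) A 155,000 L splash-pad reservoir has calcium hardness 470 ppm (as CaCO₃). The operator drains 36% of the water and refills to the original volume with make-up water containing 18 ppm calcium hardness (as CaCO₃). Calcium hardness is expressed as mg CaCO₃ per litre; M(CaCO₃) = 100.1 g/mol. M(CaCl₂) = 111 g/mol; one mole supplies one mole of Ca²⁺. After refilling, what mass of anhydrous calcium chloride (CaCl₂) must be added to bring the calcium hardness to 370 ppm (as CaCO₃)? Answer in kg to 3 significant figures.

(a) Available chlorine delivered: 1720 g × 0.581 = 999.3 g as Cl₂.
(a) Concentration rise: 999.3 g / 456,000 L = 2.191 mg/L = 2.19 ppm.

(b) After draining 36% and refilling: 470 × 0.64 + 18 × 0.36 = 307.28 ppm.
(b) Deficit to target: 370 − 307.28 = 62.72 mg/L.
(b) As CaCO₃: 62.72 mg/L × 155,000 L = 9722 g; ÷ 100.1 = 97.12 mol Ca²⁺.
(b) Mass: 97.12 × 111 = 10,780 g.

(a) 2.19 ppm; (b) 10.8 kg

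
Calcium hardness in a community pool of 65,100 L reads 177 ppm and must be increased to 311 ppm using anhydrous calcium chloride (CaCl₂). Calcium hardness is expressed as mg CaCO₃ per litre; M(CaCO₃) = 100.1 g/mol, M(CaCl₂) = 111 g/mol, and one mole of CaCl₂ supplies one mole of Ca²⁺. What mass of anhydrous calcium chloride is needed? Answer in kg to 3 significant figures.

Hardness to add: (311 − 177) = 134 mg/L as CaCO₃ × 65,100 L = 8723 g as CaCO₃.
Moles of Ca²⁺ (1 mol Ca²⁺ ≡ 1 mol CaCO₃): 8723 / 100.1 g/mol = 87.15 mol.
Mass of CaCl₂: 87.15 × 111 = 9673 g.

9.67 kg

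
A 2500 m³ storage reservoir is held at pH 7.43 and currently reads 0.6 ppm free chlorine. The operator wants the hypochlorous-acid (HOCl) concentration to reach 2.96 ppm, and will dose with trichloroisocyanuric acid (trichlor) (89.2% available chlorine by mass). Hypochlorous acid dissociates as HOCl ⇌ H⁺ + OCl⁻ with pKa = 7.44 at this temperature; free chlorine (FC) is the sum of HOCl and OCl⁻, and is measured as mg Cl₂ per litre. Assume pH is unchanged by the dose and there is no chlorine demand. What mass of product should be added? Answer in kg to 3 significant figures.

Volume: 2500 m³ = 2,500,000 L.
[OCl⁻]/[HOCl] = 10^(pH − pKa) = 10^(7.43 − 7.44) = 0.9772; fraction as HOCl = 1/(1 + 0.9772) = 0.5058.
Free chlorine required for 2.96 ppm HOCl: 2.96 / 0.5058 = 5.853 ppm.
FC to add: 5.853 − 0.6 = 5.253 mg/L as Cl₂.
Cl₂ equivalent: 5.253 mg/L × 2,500,000 L = 13,130 g.
Product at 89.2% available Cl: 13,130 / 0.892 = 14,720 g.

14.7 kg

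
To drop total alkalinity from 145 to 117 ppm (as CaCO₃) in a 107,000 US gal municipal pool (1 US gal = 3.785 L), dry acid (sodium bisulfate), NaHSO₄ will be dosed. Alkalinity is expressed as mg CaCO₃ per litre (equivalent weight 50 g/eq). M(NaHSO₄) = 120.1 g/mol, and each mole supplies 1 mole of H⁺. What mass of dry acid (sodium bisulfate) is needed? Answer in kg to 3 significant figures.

Volume: 107,000 US gal × 3.785 L/gal = 404,995 L.
Alkalinity to neutralize: (145 − 117) = 28 mg/L as CaCO₃ × 404,995 L = 11,340 g as CaCO₃.
Equivalents of H⁺ required: 11,340 ÷ 50 g/eq = 226.8 eq = 226.8 mol NaHSO₄.
Mass of NaHSO₄: 226.8 × 120.1 = 27,240 g.

27.2 kg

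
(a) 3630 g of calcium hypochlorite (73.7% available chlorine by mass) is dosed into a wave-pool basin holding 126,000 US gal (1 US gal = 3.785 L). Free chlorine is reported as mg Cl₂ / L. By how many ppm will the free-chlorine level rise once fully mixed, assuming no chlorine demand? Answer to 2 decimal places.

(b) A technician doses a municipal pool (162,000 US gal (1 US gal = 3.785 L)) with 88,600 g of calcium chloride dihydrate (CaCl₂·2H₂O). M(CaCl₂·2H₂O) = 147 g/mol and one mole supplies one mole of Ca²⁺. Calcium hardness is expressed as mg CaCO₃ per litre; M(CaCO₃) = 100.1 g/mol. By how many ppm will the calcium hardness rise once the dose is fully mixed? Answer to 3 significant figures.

(a) 5.61 ppm; (b) 98.4 ppm

(a) Volume: 126,000 US gal × 3.785 L/gal = 476,910 L.
(a) Available chlorine delivered: 3630 g × 0.737 = 2675 g as Cl₂.
(a) Concentration rise: 2675 g / 476,910 L = 5.61 mg/L = 5.61 ppm.

(b) Volume: 162,000 US gal × 3.785 L/gal = 613,170 L.
(b) Moles of Ca²⁺: 88,600 g ÷ 147 g/mol = 602.7 mol.
(b) As CaCO₃: 602.7 mol × 100.1 g/mol = 60,330 g.
(b) Rise: 60,330 g / 613,170 L × 1000 = 98.39 mg/L.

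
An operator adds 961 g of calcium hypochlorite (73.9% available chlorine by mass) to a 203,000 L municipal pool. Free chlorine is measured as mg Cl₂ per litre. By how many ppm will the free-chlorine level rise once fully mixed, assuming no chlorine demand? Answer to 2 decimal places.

3.50 ppm

Available chlorine delivered: 961 g × 0.739 = 710.2 g as Cl₂.
Concentration rise: 710.2 g / 203,000 L = 3.498 mg/L = 3.50 ppm.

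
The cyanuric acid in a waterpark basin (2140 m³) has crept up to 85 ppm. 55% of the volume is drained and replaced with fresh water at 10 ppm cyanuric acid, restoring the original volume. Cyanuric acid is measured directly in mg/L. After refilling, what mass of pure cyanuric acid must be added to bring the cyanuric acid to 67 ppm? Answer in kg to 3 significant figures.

49.8 kg

Volume: 2140 m³ = 2,140,000 L.
After draining 55% and refilling: 85 × 0.45 + 10 × 0.55 = 43.75 ppm.
Deficit to target: 67 − 43.75 = 23.25 mg/L.
Mass: 23.25 mg/L × 2,140,000 L = 49,760 g cyanuric acid.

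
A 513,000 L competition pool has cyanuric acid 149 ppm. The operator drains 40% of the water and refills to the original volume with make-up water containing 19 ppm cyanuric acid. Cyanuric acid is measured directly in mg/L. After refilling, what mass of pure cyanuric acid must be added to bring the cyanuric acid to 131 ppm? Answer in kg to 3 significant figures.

17.4 kg

After draining 40% and refilling: 149 × 0.60 + 19 × 0.40 = 97 ppm.
Deficit to target: 131 − 97 = 34 mg/L.
Mass: 34 mg/L × 513,000 L = 17,440 g cyanuric acid.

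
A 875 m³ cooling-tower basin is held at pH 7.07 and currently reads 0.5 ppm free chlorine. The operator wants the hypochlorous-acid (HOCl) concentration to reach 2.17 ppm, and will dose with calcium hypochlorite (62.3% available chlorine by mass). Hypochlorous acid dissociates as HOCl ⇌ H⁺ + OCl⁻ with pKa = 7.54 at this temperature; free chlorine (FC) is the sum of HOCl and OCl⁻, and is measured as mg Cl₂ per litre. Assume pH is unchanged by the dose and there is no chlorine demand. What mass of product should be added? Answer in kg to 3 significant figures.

Volume: 875 m³ = 875,000 L.
[OCl⁻]/[HOCl] = 10^(pH − pKa) = 10^(7.07 − 7.54) = 0.3388; fraction as HOCl = 1/(1 + 0.3388) = 0.7469.
Free chlorine required for 2.17 ppm HOCl: 2.17 / 0.7469 = 2.905 ppm.
FC to add: 2.905 − 0.5 = 2.405 mg/L as Cl₂.
Cl₂ equivalent: 2.405 mg/L × 875,000 L = 2105 g.
Product at 62.3% available Cl: 2105 / 0.623 = 3378 g.

3.38 kg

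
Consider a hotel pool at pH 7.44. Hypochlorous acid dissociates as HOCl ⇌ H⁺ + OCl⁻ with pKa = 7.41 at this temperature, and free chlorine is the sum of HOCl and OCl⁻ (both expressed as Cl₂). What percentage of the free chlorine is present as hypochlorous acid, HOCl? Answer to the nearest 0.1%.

[OCl⁻]/[HOCl] = 10^(pH − pKa) = 10^(7.44 − 7.41) = 10^0.03 = 1.072.
Fraction as HOCl = 1 / (1 + 1.072) = 0.4827.

48.3%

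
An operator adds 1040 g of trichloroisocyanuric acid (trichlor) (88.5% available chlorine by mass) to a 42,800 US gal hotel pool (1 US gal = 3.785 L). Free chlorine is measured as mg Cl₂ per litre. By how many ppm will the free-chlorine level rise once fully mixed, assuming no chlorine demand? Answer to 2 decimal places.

5.68 ppm

Volume: 42,800 US gal × 3.785 L/gal = 161,998 L.
Available chlorine delivered: 1040 g × 0.885 = 920.4 g as Cl₂.
Concentration rise: 920.4 g / 161,998 L = 5.682 mg/L = 5.68 ppm.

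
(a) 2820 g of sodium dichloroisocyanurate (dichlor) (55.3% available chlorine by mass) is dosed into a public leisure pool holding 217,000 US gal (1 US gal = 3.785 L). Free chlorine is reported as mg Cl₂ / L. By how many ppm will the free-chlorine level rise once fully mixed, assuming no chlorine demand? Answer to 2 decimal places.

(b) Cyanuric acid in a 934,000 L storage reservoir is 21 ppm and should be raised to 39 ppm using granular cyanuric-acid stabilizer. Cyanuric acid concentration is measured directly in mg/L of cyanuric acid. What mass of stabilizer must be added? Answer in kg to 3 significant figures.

(a) Volume: 217,000 US gal × 3.785 L/gal = 821,345 L.
(a) Available chlorine delivered: 2820 g × 0.553 = 1559 g as Cl₂.
(a) Concentration rise: 1559 g / 821,345 L = 1.899 mg/L = 1.90 ppm.

(b) CYA to add: (39 − 21) = 18 mg/L × 934,000 L = 16,810 g cyanuric acid.

(a) 1.90 ppm; (b) 16.8 kg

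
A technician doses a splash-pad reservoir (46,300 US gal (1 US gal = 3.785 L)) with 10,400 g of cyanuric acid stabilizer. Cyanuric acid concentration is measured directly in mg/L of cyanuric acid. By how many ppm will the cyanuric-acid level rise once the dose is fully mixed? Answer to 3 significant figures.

59.3 ppm

Volume: 46,300 US gal × 3.785 L/gal = 175,246 L.
Rise: 10,400 g / 175,246 L × 1000 = 59.35 mg/L.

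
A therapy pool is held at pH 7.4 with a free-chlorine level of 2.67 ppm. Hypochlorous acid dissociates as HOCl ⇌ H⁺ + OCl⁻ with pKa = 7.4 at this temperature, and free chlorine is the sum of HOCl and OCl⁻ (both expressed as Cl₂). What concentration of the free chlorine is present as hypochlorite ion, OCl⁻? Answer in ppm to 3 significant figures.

[OCl⁻]/[HOCl] = 10^(pH − pKa) = 10^(7.4 − 7.4) = 10^0.00 = 1.
Fraction as HOCl = 1 / (1 + 1) = 0.5.
OCl⁻ = (1 − 0.5) × 2.67 ppm = 1.335 ppm.

1.33 ppm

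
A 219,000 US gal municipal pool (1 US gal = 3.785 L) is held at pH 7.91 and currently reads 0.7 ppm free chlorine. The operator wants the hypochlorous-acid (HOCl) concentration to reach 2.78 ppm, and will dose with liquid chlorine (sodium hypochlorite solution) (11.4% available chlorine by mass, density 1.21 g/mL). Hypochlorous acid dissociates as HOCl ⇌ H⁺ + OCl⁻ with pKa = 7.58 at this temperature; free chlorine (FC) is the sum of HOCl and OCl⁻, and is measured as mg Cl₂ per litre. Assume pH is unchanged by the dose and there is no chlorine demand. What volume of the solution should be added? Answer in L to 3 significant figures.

48.2 L

Volume: 219,000 US gal × 3.785 L/gal = 828,915 L.
[OCl⁻]/[HOCl] = 10^(pH − pKa) = 10^(7.91 − 7.58) = 2.138; fraction as HOCl = 1/(1 + 2.138) = 0.3187.
Free chlorine required for 2.78 ppm HOCl: 2.78 / 0.3187 = 8.724 ppm.
FC to add: 8.724 − 0.7 = 8.024 mg/L as Cl₂.
Cl₂ equivalent: 8.024 mg/L × 828,915 L = 6651 g.
Product at 11.4% available Cl: 6651 / 0.114 = 58,340 g.
Volume: 58,340 g ÷ 1.21 g/mL = 48,220 mL.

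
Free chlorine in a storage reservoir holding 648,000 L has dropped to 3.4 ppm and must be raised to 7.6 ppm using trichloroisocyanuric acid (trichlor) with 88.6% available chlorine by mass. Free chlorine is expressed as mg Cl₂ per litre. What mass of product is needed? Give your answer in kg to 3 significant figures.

Chlorine deficit: 7.6 − 3.4 = 4.2 ppm = 4.2 mg/L as Cl₂.
Cl₂ equivalent needed: 4.2 mg/L × 648,000 L = 2,722,000 mg = 2722 g.
Product at 88.6% available chlorine: 2722 / 0.886 = 3072 g.

3.07 kg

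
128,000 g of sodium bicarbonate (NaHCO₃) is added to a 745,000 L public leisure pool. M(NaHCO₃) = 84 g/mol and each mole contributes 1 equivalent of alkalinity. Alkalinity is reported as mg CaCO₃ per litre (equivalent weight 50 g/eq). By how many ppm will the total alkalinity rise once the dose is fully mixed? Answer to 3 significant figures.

102 ppm

Moles of NaHCO₃: 128,000 g ÷ 84 g/mol = 1524 mol → 1524 eq of alkalinity.
As CaCO₃: 1524 eq × 50 g/eq = 76,190 g.
Rise: 76,190 g / 745,000 L × 1000 = 102.3 mg/L.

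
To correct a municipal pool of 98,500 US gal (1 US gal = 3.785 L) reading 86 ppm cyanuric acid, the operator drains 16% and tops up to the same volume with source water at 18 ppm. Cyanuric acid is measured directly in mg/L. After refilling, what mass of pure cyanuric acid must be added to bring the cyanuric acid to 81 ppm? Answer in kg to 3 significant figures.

Volume: 98,500 US gal × 3.785 L/gal = 372,822 L.
After draining 16% and refilling: 86 × 0.84 + 18 × 0.16 = 75.12 ppm.
Deficit to target: 81 − 75.12 = 5.88 mg/L.
Mass: 5.88 mg/L × 372,822 L = 2192 g cyanuric acid.

2.19 kg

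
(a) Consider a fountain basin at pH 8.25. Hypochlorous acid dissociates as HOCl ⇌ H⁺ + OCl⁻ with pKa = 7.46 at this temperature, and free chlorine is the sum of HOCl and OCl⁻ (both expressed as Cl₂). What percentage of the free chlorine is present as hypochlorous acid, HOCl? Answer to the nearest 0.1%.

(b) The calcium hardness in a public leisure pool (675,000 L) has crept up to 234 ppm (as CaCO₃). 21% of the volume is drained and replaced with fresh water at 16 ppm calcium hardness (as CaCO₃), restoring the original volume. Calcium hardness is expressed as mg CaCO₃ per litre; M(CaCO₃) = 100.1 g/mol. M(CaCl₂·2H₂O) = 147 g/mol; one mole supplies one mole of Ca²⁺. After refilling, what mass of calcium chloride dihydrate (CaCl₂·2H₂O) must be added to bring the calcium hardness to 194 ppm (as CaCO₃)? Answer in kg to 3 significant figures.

(a) 14.0%; (b) 5.73 kg

(a) [OCl⁻]/[HOCl] = 10^(pH − pKa) = 10^(8.25 − 7.46) = 10^0.79 = 6.166.
(a) Fraction as HOCl = 1 / (1 + 6.166) = 0.1395.

(b) After draining 21% and refilling: 234 × 0.79 + 16 × 0.21 = 188.22 ppm.
(b) Deficit to target: 194 − 188.22 = 5.78 mg/L.
(b) As CaCO₃: 5.78 mg/L × 675,000 L = 3901 g; ÷ 100.1 = 38.98 mol Ca²⁺.
(b) Mass: 38.98 × 147 = 5729 g.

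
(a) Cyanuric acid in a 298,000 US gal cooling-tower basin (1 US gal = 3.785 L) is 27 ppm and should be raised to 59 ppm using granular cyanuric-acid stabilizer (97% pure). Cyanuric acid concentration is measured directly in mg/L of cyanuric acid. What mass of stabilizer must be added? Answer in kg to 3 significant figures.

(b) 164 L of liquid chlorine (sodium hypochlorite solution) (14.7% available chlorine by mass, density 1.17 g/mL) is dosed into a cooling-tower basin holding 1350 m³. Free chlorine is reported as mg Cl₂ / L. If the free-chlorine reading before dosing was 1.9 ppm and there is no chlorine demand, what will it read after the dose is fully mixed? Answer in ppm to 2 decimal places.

(a) 37.2 kg; (b) 22.79 ppm

(a) Volume: 298,000 US gal × 3.785 L/gal = 1,127,930 L.
(a) CYA to add: (59 − 27) = 32 mg/L × 1,127,930 L = 36,090 g cyanuric acid.
(a) At 97% purity: 36,090 / 0.97 = 37,210 g product.

(b) Volume: 1350 m³ = 1,350,000 L.
(b) Mass of solution: 164 L × 1000 mL/L × 1.17 g/mL = 191,900 g.
(b) Available chlorine delivered: 191,900 g × 0.147 = 28,210 g as Cl₂.
(b) Concentration rise: 28,210 g / 1,350,000 L = 20.89 mg/L = 20.89 ppm.
(b) Final FC: 1.9 + 20.89 = 22.79 ppm.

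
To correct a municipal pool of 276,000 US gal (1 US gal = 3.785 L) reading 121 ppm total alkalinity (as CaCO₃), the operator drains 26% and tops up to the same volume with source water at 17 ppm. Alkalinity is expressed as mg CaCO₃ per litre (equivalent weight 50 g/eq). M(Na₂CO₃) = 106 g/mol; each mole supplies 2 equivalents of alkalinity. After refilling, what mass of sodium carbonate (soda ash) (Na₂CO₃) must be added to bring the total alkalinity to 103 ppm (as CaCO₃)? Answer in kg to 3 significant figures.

Volume: 276,000 US gal × 3.785 L/gal = 1,044,660 L.
After draining 26% and refilling: 121 × 0.74 + 17 × 0.26 = 93.96 ppm.
Deficit to target: 103 − 93.96 = 9.04 mg/L.
As CaCO₃: 9.04 mg/L × 1,044,660 L = 9444 g; ÷ 50 g/eq ÷ 2 = 94.44 mol Na₂CO₃.
Mass: 94.44 × 106 = 10,010 g.

10.0 kg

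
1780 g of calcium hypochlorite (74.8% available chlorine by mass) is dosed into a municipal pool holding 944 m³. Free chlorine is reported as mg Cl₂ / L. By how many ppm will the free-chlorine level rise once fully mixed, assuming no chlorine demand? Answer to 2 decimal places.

1.41 ppm

Volume: 944 m³ = 944,000 L.
Available chlorine delivered: 1780 g × 0.748 = 1331 g as Cl₂.
Concentration rise: 1331 g / 944,000 L = 1.41 mg/L = 1.41 ppm.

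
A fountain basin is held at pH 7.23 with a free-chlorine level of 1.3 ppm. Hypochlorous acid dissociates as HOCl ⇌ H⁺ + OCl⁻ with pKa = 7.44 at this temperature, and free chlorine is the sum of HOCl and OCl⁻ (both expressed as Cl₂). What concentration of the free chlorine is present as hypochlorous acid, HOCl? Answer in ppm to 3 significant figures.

0.804 ppm

[OCl⁻]/[HOCl] = 10^(pH − pKa) = 10^(7.23 − 7.44) = 10^-0.21 = 0.6166.
Fraction as HOCl = 1 / (1 + 0.6166) = 0.6186.
HOCl = 0.6186 × 1.3 ppm = 0.8042 ppm.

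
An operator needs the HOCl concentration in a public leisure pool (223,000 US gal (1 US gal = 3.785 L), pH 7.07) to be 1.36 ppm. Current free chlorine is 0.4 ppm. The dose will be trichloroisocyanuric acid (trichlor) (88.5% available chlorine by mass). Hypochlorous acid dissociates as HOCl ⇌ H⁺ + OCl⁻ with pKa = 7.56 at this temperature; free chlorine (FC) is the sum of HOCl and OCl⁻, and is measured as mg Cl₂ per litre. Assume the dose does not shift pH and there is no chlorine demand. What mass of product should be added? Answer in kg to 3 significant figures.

1.34 kg

Volume: 223,000 US gal × 3.785 L/gal = 844,055 L.
[OCl⁻]/[HOCl] = 10^(pH − pKa) = 10^(7.07 − 7.56) = 0.3236; fraction as HOCl = 1/(1 + 0.3236) = 0.7555.
Free chlorine required for 1.36 ppm HOCl: 1.36 / 0.7555 = 1.8 ppm.
FC to add: 1.8 − 0.4 = 1.4 mg/L as Cl₂.
Cl₂ equivalent: 1.4 mg/L × 844,055 L = 1182 g.
Product at 88.5% available Cl: 1182 / 0.885 = 1335 g.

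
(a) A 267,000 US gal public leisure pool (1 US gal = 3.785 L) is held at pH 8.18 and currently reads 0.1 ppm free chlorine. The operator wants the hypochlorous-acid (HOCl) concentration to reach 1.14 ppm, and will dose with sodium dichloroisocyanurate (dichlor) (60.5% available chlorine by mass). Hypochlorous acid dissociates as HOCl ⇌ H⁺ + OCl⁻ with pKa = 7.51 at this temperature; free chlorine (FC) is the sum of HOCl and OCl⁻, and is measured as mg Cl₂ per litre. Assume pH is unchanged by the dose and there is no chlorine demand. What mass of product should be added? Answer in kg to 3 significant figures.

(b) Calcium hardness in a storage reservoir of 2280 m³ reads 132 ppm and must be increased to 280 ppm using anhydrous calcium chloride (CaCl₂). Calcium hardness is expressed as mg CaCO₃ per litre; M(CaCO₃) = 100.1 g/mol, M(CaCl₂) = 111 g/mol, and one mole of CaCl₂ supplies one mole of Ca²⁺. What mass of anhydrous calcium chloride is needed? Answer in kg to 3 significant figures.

(a) 10.6 kg; (b) 374 kg

(a) Volume: 267,000 US gal × 3.785 L/gal = 1,010,595 L.
(a) [OCl⁻]/[HOCl] = 10^(pH − pKa) = 10^(8.18 − 7.51) = 4.677; fraction as HOCl = 1/(1 + 4.677) = 0.1761.
(a) Free chlorine required for 1.14 ppm HOCl: 1.14 / 0.1761 = 6.472 ppm.
(a) FC to add: 6.472 − 0.1 = 6.372 mg/L as Cl₂.
(a) Cl₂ equivalent: 6.372 mg/L × 1,010,595 L = 6440 g.
(a) Product at 60.5% available Cl: 6440 / 0.605 = 10,640 g.

(b) Volume: 2280 m³ = 2,280,000 L.
(b) Hardness to add: (280 − 132) = 148 mg/L as CaCO₃ × 2,280,000 L = 337,400 g as CaCO₃.
(b) Moles of Ca²⁺ (1 mol Ca²⁺ ≡ 1 mol CaCO₃): 337,400 / 100.1 g/mol = 3371 mol.
(b) Mass of CaCl₂: 3371 × 111 = 374,200 g.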